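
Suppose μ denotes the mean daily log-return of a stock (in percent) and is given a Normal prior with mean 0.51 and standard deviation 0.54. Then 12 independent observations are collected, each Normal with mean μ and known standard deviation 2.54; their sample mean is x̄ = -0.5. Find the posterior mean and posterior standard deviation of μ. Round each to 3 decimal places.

Posterior mean ≈ 0.155; posterior SD ≈ 0.435

With known σ, the Normal prior is conjugate. Weight on the data is w = (n/σ²)/(n/σ² + 1/τ₀²) = 1.86000/(1.86000+3.42936) = 0.35165.
Posterior mean = w·x̄ + (1−w)·μ₀ = 0.35165·-0.5 + 0.64835·0.51 = 0.155. Posterior variance = 1/(1.86000+3.42936) = 0.189059, so SD = 0.435.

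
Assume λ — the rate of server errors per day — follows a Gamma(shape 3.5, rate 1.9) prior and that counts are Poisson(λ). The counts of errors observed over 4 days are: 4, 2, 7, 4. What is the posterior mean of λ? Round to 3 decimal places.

Total count ∑xᵢ = 17 over n = 4 days.
Gamma is conjugate to the Poisson likelihood: posterior is Gamma(shape = 3.5+17 = 20.5, rate = 1.9+4 = 5.9).
E[λ | data] = 20.5/5.9 = 3.475.

Posterior mean ≈ 3.475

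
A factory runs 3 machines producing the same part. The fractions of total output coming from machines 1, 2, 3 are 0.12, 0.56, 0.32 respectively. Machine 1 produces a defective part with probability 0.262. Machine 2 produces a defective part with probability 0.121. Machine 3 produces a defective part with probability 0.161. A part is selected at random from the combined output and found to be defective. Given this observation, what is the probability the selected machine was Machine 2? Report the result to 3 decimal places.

Posterior probability ≈ 0.450

Tabulate prior·likelihood by source: [1] prior 0.12, lik 0.262, product 0.03144; [2] prior 0.56, lik 0.121, product 0.06776; [3] prior 0.32, lik 0.161, product 0.05152.
Normalizing constant = 0.15072; the posterior for Machine 2 is its product over the sum, 0.06776/0.15072 = 0.450.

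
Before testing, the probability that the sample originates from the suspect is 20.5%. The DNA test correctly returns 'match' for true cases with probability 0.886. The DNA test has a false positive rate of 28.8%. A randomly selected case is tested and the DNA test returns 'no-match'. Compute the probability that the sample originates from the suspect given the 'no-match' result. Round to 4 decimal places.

P(H | E) ≈ 0.0396

Let H be the event that the sample originates from the suspect. P(H) = 0.205, so P(¬H) = 0.795. With E the 'no-match' result, P(E|H) = 0.114 and P(E|¬H) = 0.712.
P(E) = 0.114·0.205 + 0.712·0.795 = 0.023370 + 0.56604 = 0.58941.
By Bayes' theorem, P(H|E) = 0.023370 / 0.58941 = 0.0396.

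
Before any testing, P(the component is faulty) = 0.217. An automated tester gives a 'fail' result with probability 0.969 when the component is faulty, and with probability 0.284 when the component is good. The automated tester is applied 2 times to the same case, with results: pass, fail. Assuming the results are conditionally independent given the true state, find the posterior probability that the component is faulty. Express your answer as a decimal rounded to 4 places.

With H the event that the component is faulty, the joint likelihood of the observed sequence is P(data|H) = 0.031·0.969 = 0.030039 and P(data|¬H) = 0.716·0.284 = 0.20334.
Bayes: P(H|data) = 0.217·0.030039 / (0.217·0.030039 + 0.783·0.20334) = 0.0065185/0.16574 = 0.0393.

Posterior P(H) ≈ 0.0393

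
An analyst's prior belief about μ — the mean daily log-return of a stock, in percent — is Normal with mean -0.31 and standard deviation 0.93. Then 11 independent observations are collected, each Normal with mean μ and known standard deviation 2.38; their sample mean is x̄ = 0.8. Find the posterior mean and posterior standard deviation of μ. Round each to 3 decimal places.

Posterior mean ≈ 0.386; posterior SD ≈ 0.568

Prior precision 1/τ₀² = 1/0.93² = 1.15620; data precision n/σ² = 11/2.38² = 1.94195.
Posterior precision = 1.15620 + 1.94195 = 3.09816, giving posterior SD = 1/√3.09816 = 0.568.
Posterior mean = (1.15620·-0.31 + 1.94195·0.8) / 3.09816 = 0.386.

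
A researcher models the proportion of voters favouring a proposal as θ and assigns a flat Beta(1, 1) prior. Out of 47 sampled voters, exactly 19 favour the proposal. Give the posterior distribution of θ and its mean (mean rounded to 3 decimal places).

Posterior: Beta(20, 29); mean ≈ 0.408

The binomial likelihood is conjugate to the Beta prior: with 19 successes and 28 failures, the posterior is Beta(1+19, 1+28) = Beta(20, 29).
E[θ | data] = 20/(20+29) = 0.408.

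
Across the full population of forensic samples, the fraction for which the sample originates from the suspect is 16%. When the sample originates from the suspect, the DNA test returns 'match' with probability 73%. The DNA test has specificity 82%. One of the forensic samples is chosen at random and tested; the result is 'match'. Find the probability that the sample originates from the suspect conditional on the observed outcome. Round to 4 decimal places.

Write H for 'the sample originates from the suspect'. Prior odds H:¬H = 0.16/0.84 = 0.19048. For the 'match' outcome, the likelihood ratio is 0.73/0.18 = 4.0556.
Posterior odds = 0.19048 × 4.0556 = 0.77249, so P(H|E) = 0.77249/(1+0.77249) = 0.4358.

P(H | E) ≈ 0.4358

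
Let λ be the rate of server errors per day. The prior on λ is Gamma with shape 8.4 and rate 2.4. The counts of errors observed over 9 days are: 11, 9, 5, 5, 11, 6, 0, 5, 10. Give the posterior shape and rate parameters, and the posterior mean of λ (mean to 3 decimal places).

The Poisson likelihood adds the total count to the shape and the number of exposure periods to the rate. Here ∑xᵢ = 62 and n = 9, so shape 8.4→70.4 and rate 2.4→11.4.
Posterior mean = shape/rate = 70.4/11.4 = 6.175.

Posterior: Gamma(shape=70.4, rate=11.4); mean ≈ 6.175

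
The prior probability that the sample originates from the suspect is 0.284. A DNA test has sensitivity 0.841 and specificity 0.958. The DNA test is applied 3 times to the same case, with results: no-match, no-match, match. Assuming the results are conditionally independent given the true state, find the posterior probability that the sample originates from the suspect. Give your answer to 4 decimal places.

Posterior P(H) ≈ 0.1795

Let H be the event that the sample originates from the suspect; start with P(H) = 0.284. P('match'|H) = 0.841, P('match'|¬H) = 0.042.
Update on result 1 ('no-match'): P(H) ← 0.159·0.2840 / (0.159·0.2840 + 0.958·0.7160) = 0.045156/0.73108 = 0.0618.
Update on result 2 ('no-match'): P(H) ← 0.159·0.0618 / (0.159·0.0618 + 0.958·0.9382) = 0.0098208/0.90865 = 0.0108.
Update on result 3 ('match'): P(H) ← 0.841·0.0108 / (0.841·0.0108 + 0.042·0.9892) = 0.0090896/0.050636 = 0.1795.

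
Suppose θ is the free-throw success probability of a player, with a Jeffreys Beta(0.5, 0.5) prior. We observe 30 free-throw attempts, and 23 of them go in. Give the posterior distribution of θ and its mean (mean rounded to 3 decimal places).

The binomial likelihood is conjugate to the Beta prior: with 23 successes and 7 failures, the posterior is Beta(0.5+23, 0.5+7) = Beta(23.5, 7.5).
Posterior mean = α/(α+β) = 23.5/31 = 0.758.

Posterior: Beta(23.5, 7.5); mean ≈ 0.758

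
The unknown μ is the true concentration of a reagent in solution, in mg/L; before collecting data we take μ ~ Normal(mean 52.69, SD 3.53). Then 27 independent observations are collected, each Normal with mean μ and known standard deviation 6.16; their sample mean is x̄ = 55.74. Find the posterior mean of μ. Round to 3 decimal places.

Posterior mean ≈ 55.431

With known σ, the Normal prior is conjugate. Weight on the data is w = (n/σ²)/(n/σ² + 1/τ₀²) = 0.711545/(0.711545+0.0802510) = 0.89865.
Posterior mean = w·x̄ + (1−w)·μ₀ = 0.89865·55.74 + 0.10135·52.69 = 55.431.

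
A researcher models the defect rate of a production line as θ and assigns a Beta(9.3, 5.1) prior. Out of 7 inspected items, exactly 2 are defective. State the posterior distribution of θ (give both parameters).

Posterior: Beta(11.3, 10.1)

Observing 2 successes and 5 failures updates Beta(9.3, 5.1) by adding the success and failure counts to the two shape parameters: α = 9.3+2 = 11.3, β = 5.1+5 = 10.1.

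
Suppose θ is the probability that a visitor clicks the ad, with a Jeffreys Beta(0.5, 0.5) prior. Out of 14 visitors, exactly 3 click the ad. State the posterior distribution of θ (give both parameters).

Posterior: Beta(3.5, 11.5)

Observing 3 successes and 11 failures updates Beta(0.5, 0.5) by adding the success and failure counts to the two shape parameters: α = 0.5+3 = 3.5, β = 0.5+11 = 11.5.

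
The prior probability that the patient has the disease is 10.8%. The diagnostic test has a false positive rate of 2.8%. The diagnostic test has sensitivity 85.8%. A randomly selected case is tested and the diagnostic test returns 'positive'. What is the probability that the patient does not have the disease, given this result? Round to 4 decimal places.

P(¬H | E) ≈ 0.2123

Let H be the event that the patient has the disease. P(H) = 0.108, so P(¬H) = 0.892. With E the 'positive' result, P(E|H) = 0.858 and P(E|¬H) = 0.028.
P(E) = 0.858·0.108 + 0.028·0.892 = 0.092664 + 0.024976 = 0.11764.
By Bayes' theorem, P(H|E) = 0.092664 / 0.11764 = 0.7877. Hence P(¬H|E) = 1 − 0.7877 = 0.2123.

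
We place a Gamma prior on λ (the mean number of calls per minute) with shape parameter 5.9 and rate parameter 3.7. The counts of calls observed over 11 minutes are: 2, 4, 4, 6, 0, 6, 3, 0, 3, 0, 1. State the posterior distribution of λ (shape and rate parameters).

The Poisson likelihood adds the total count to the shape and the number of exposure periods to the rate. Here ∑xᵢ = 29 and n = 11, so shape 5.9→34.9 and rate 3.7→14.7.

Posterior: Gamma(shape=34.9, rate=14.7)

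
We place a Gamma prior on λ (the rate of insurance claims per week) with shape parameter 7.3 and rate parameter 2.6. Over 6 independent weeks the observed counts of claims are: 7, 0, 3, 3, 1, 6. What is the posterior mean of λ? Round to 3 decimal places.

Total count ∑xᵢ = 20 over n = 6 weeks.
Gamma is conjugate to the Poisson likelihood: posterior is Gamma(shape = 7.3+20 = 27.3, rate = 2.6+6 = 8.6).
E[λ | data] = 27.3/8.6 = 3.174.

Posterior mean ≈ 3.174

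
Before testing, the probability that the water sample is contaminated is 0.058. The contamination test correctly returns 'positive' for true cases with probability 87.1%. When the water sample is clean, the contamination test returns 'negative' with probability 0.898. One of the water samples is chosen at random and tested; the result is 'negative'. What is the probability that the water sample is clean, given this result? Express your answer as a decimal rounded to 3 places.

Let H be the event that the water sample is contaminated. P(H) = 0.058, so P(¬H) = 0.942. With E the 'negative' result, P(E|H) = 0.129 and P(E|¬H) = 0.898.
P(E) = 0.129·0.058 + 0.898·0.942 = 0.0074820 + 0.84592 = 0.85340.
By Bayes' theorem, P(H|E) = 0.0074820 / 0.85340 = 0.009. Hence P(¬H|E) = 1 − 0.009 = 0.991.

P(¬H | E) ≈ 0.991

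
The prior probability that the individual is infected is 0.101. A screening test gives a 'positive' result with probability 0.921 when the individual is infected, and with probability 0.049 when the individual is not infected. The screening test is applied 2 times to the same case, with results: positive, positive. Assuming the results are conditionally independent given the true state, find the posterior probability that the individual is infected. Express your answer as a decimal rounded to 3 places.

Let H be the event that the individual is infected; start with P(H) = 0.101. P('positive'|H) = 0.921, P('positive'|¬H) = 0.049.
Update on result 1 ('positive'): P(H) ← 0.921·0.1010 / (0.921·0.1010 + 0.049·0.8990) = 0.093021/0.13707 = 0.6786.
Update on result 2 ('positive'): P(H) ← 0.921·0.6786 / (0.921·0.6786 + 0.049·0.3214) = 0.62502/0.64076 = 0.9754.

Posterior P(H) ≈ 0.975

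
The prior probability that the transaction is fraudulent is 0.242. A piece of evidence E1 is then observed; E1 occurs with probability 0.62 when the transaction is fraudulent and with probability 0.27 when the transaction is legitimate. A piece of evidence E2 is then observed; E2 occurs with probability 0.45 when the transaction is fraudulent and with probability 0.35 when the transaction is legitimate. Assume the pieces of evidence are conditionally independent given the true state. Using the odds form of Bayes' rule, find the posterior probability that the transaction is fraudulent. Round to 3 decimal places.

Prior odds = 0.242/(1−0.242) = 0.31926.
Likelihood ratio for E1 = 0.62/0.27 = 2.2963.
Likelihood ratio for E2 = 0.45/0.35 = 1.2857.
Posterior odds = prior odds × LR₁ × LR₂ = 0.94258.
Posterior probability = odds/(1+odds) = 0.94258/1.9426 = 0.485.

Posterior probability ≈ 0.485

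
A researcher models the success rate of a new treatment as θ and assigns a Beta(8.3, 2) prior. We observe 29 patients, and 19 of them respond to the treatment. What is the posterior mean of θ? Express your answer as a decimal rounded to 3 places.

Posterior mean ≈ 0.695

Observing 19 successes and 10 failures updates Beta(8.3, 2) by adding the success and failure counts to the two shape parameters: α = 8.3+19 = 27.3, β = 2+10 = 12.
E[θ | data] = 27.3/(27.3+12) = 0.695.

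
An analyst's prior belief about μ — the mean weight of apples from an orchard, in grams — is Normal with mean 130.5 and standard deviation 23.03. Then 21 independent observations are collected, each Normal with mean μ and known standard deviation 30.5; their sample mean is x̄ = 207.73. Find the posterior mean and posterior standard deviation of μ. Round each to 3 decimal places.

Posterior mean ≈ 201.777; posterior SD ≈ 6.394

Prior precision 1/τ₀² = 1/23.03² = 0.00188544; data precision n/σ² = 21/30.5² = 0.0225746.
Posterior precision = 0.00188544 + 0.0225746 = 0.0244600, giving posterior SD = 1/√0.0244600 = 6.394.
Posterior mean = (0.00188544·130.5 + 0.0225746·207.73) / 0.0244600 = 201.777.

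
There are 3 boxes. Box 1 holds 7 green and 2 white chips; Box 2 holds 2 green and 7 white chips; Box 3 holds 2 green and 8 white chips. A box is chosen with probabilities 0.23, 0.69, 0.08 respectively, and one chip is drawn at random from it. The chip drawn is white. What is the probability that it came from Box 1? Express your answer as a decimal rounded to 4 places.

P(white|Box 1) = 0.2222; P(white|Box 2) = 0.7778; P(white|Box 3) = 0.8.
Prior × likelihood for each source: 0.23·0.2222=0.05111, 0.69·0.7778=0.5367, 0.08·0.8=0.06400. Summing gives P(white) = 0.65178.
P(Box 1 | white) = 0.05111 / 0.65178 = 0.0784.

Posterior probability ≈ 0.0784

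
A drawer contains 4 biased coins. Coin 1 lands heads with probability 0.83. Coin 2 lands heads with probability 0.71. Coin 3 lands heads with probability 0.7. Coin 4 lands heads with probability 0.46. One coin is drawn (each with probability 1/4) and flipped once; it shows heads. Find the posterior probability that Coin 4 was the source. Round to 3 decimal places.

Posterior probability ≈ 0.170

Tabulate prior·likelihood by source: [1] prior 0.25, lik 0.83, product 0.2075; [2] prior 0.25, lik 0.71, product 0.1775; [3] prior 0.25, lik 0.7, product 0.1750; [4] prior 0.25, lik 0.46, product 0.1150.
Normalizing constant = 0.67500; the posterior for Coin 4 is its product over the sum, 0.1150/0.67500 = 0.170.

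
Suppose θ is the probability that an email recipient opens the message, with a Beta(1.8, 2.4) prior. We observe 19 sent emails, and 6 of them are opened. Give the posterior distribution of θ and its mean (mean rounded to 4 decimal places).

Posterior: Beta(7.8, 15.4); mean ≈ 0.3362

The binomial likelihood is conjugate to the Beta prior: with 6 successes and 13 failures, the posterior is Beta(1.8+6, 2.4+13) = Beta(7.8, 15.4).
E[θ | data] = 7.8/(7.8+15.4) = 0.3362.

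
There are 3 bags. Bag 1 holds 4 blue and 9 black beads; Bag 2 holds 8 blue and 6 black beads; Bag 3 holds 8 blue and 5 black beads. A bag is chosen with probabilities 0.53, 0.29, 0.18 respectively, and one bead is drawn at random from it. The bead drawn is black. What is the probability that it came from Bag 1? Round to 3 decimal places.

Posterior probability ≈ 0.655

P(black|Bag 1) = 0.6923; P(black|Bag 2) = 0.4286; P(black|Bag 3) = 0.3846.
Prior × likelihood for each source: 0.53·0.6923=0.3669, 0.29·0.4286=0.1243, 0.18·0.3846=0.06923. Summing gives P(black) = 0.56044.
P(Bag 1 | black) = 0.3669 / 0.56044 = 0.655.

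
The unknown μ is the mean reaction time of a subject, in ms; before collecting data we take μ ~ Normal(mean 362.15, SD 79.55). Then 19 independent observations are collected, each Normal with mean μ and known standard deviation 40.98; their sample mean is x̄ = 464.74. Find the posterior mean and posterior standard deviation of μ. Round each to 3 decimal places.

Posterior mean ≈ 463.327; posterior SD ≈ 9.336

With known σ, the Normal prior is conjugate. Weight on the data is w = (n/σ²)/(n/σ² + 1/τ₀²) = 0.0113138/(0.0113138+0.00015802) = 0.98623.
Posterior mean = w·x̄ + (1−w)·μ₀ = 0.98623·464.74 + 0.013775·362.15 = 463.327. Posterior variance = 1/(0.0113138+0.00015802) = 87.1699, so SD = 9.336.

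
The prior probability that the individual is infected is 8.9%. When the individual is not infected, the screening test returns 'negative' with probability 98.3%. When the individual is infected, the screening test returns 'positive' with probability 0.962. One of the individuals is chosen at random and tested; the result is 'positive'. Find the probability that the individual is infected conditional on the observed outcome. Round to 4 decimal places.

P(H | E) ≈ 0.8468

Let H be the event that the individual is infected. P(H) = 0.089, so P(¬H) = 0.911. With E the 'positive' result, P(E|H) = 0.962 and P(E|¬H) = 0.017.
P(E) = 0.962·0.089 + 0.017·0.911 = 0.085618 + 0.015487 = 0.10111.
By Bayes' theorem, P(H|E) = 0.085618 / 0.10111 = 0.8468.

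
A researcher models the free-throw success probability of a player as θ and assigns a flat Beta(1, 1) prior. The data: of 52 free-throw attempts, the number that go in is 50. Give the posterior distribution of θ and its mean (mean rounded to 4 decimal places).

Posterior: Beta(51, 3); mean ≈ 0.9444

Observing 50 successes and 2 failures updates Beta(1, 1) by adding the success and failure counts to the two shape parameters: α = 1+50 = 51, β = 1+2 = 3.
Posterior mean = α/(α+β) = 51/54 = 0.9444.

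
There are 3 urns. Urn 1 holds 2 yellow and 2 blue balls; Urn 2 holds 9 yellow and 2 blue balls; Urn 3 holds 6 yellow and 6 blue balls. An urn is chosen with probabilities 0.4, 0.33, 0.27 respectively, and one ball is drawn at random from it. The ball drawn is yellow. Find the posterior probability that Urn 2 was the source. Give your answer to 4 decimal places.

Tabulate prior·likelihood by source: [1] prior 0.4, lik 0.5, product 0.2000; [2] prior 0.33, lik 0.8182, product 0.2700; [3] prior 0.27, lik 0.5, product 0.1350.
Normalizing constant = 0.60500; the posterior for Urn 2 is its product over the sum, 0.2700/0.60500 = 0.4463.

Posterior probability ≈ 0.4463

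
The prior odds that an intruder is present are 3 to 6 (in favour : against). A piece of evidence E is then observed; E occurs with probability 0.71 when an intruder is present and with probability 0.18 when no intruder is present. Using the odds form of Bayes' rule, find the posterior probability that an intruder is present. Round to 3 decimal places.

Posterior probability ≈ 0.664

Prior odds = 3/6 = 0.50000. In log-odds, ln(0.50000) = -0.69315.
Add log likelihood ratio: ln(3.9444) = 1.3723.
Posterior log-odds = 0.67916, so posterior odds = exp(0.67916) = 1.9722. Converting, P(H|E) = 1.9722/2.9722 = 0.664.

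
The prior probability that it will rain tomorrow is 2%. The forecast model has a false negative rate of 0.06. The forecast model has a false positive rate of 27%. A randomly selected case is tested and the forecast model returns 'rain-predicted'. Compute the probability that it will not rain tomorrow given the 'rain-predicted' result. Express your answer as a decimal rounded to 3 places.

Write H for 'it will rain tomorrow'. Prior odds H:¬H = 0.02/0.98 = 0.020408. For the 'rain-predicted' outcome, the likelihood ratio is 0.94/0.27 = 3.4815.
Posterior odds = 0.020408 × 3.4815 = 0.071051, so P(H|E) = 0.071051/(1+0.071051) = 0.066. Then P(¬H|E) = 1 − 0.066 = 0.934.

P(¬H | E) ≈ 0.934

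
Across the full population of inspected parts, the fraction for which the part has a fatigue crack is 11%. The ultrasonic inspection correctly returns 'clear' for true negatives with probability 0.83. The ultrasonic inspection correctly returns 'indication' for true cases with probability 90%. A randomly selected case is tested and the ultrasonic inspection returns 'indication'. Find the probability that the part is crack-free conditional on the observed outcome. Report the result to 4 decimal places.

Write H for 'the part has a fatigue crack'. Prior odds H:¬H = 0.11/0.89 = 0.12360. For the 'indication' outcome, the likelihood ratio is 0.9/0.17 = 5.2941.
Posterior odds = 0.12360 × 5.2941 = 0.65433, so P(H|E) = 0.65433/(1+0.65433) = 0.3955. Then P(¬H|E) = 1 − 0.3955 = 0.6045.

P(¬H | E) ≈ 0.6045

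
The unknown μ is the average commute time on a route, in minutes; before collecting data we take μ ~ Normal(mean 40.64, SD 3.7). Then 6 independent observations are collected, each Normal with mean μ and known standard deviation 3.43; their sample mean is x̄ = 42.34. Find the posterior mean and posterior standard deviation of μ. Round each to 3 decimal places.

With known σ, the Normal prior is conjugate. Weight on the data is w = (n/σ²)/(n/σ² + 1/τ₀²) = 0.509992/(0.509992+0.0730460) = 0.87471.
Posterior mean = w·x̄ + (1−w)·μ₀ = 0.87471·42.34 + 0.12529·40.64 = 42.127. Posterior variance = 1/(0.509992+0.0730460) = 1.71516, so SD = 1.310.

Posterior mean ≈ 42.127; posterior SD ≈ 1.310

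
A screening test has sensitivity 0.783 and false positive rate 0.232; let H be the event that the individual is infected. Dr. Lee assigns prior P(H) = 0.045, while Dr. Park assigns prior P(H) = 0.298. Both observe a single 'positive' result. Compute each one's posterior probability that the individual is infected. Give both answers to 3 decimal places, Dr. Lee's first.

The likelihood ratio for a 'positive' result is 0.783/0.232 = 3.3750.
Dr. Lee: prior odds 0.045/0.955 = 0.047120; posterior odds 0.15903; posterior probability 0.137.
Dr. Park: prior odds 0.298/0.702 = 0.42450; posterior odds 1.4327; posterior probability 0.589.

Dr. Lee: 0.137; Dr. Park: 0.589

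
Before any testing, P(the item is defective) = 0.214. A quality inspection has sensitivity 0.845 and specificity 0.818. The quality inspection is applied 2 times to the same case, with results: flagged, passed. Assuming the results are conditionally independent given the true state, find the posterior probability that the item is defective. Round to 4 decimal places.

With H the event that the item is defective, the joint likelihood of the observed sequence is P(data|H) = 0.845·0.155 = 0.13098 and P(data|¬H) = 0.182·0.818 = 0.14888.
Bayes: P(H|data) = 0.214·0.13098 / (0.214·0.13098 + 0.786·0.14888) = 0.028029/0.14505 = 0.1932.

Posterior P(H) ≈ 0.1932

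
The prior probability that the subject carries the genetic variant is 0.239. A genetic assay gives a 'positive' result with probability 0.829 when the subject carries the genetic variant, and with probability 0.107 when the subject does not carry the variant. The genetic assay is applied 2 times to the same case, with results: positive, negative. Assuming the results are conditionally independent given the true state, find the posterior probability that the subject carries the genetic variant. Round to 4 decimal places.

Let H be the event that the subject carries the genetic variant; start with P(H) = 0.239. P('positive'|H) = 0.829, P('positive'|¬H) = 0.107.
Update on result 1 ('positive'): P(H) ← 0.829·0.2390 / (0.829·0.2390 + 0.107·0.7610) = 0.19813/0.27956 = 0.7087.
Update on result 2 ('negative'): P(H) ← 0.171·0.7087 / (0.171·0.7087 + 0.893·0.2913) = 0.12119/0.38130 = 0.3178.

Posterior P(H) ≈ 0.3178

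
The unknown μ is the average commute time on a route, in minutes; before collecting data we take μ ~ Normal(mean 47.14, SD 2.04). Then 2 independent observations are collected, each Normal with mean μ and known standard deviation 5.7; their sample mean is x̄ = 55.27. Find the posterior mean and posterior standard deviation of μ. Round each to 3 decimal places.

Prior precision 1/τ₀² = 1/2.04² = 0.240292; data precision n/σ² = 2/5.7² = 0.0615574.
Posterior precision = 0.240292 + 0.0615574 = 0.301850, giving posterior SD = 1/√0.301850 = 1.820.
Posterior mean = (0.240292·47.14 + 0.0615574·55.27) / 0.301850 = 48.798.

Posterior mean ≈ 48.798; posterior SD ≈ 1.820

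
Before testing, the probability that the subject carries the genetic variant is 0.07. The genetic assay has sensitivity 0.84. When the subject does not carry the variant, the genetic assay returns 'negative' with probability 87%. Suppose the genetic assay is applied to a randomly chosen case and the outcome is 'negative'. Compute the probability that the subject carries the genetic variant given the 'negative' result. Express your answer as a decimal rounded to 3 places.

Let H be the event that the subject carries the genetic variant. P(H) = 0.07, so P(¬H) = 0.93. With E the 'negative' result, P(E|H) = 0.16 and P(E|¬H) = 0.87.
P(E) = 0.16·0.07 + 0.87·0.93 = 0.011200 + 0.80910 = 0.82030.
By Bayes' theorem, P(H|E) = 0.011200 / 0.82030 = 0.014.

P(H | E) ≈ 0.014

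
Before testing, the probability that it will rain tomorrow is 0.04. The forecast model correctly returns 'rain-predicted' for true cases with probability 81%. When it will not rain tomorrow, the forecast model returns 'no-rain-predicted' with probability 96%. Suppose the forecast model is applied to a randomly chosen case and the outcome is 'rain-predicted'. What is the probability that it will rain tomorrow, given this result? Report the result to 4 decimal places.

P(H | E) ≈ 0.4576

Let H be the event that it will rain tomorrow. P(H) = 0.04, so P(¬H) = 0.96. With E the 'rain-predicted' result, P(E|H) = 0.81 and P(E|¬H) = 0.04.
P(E) = 0.81·0.04 + 0.04·0.96 = 0.032400 + 0.038400 = 0.070800.
By Bayes' theorem, P(H|E) = 0.032400 / 0.070800 = 0.4576.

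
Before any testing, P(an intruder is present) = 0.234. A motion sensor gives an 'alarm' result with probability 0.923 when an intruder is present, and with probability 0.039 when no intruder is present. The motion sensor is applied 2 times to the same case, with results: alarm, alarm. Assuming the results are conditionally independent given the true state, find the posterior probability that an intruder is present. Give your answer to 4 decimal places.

Posterior P(H) ≈ 0.9942

With H the event that an intruder is present, the joint likelihood of the observed sequence is P(data|H) = 0.923·0.923 = 0.85193 and P(data|¬H) = 0.039·0.039 = 0.0015210.
Bayes: P(H|data) = 0.234·0.85193 / (0.234·0.85193 + 0.766·0.0015210) = 0.19935/0.20052 = 0.9942.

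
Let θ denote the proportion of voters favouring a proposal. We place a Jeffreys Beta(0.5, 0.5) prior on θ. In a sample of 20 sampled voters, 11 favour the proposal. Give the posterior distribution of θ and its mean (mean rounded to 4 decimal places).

The binomial likelihood is conjugate to the Beta prior: with 11 successes and 9 failures, the posterior is Beta(0.5+11, 0.5+9) = Beta(11.5, 9.5).
E[θ | data] = 11.5/(11.5+9.5) = 0.5476.

Posterior: Beta(11.5, 9.5); mean ≈ 0.5476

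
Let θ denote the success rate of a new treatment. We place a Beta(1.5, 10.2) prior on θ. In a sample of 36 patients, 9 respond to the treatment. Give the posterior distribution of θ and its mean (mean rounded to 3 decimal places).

The binomial likelihood is conjugate to the Beta prior: with 9 successes and 27 failures, the posterior is Beta(1.5+9, 10.2+27) = Beta(10.5, 37.2).
Posterior mean = α/(α+β) = 10.5/47.7 = 0.220.

Posterior: Beta(10.5, 37.2); mean ≈ 0.220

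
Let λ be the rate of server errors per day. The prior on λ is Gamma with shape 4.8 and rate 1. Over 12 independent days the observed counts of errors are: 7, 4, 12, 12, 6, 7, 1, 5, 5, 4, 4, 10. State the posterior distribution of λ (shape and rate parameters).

Posterior: Gamma(shape=81.8, rate=13)

Total count ∑xᵢ = 77 over n = 12 days.
Gamma is conjugate to the Poisson likelihood: posterior is Gamma(shape = 4.8+77 = 81.8, rate = 1+12 = 13).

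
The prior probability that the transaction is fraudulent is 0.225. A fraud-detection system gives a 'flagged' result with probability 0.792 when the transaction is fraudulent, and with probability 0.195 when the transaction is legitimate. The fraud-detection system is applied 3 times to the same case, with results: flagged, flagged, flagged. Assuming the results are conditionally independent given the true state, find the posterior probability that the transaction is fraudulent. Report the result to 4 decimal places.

Let H be the event that the transaction is fraudulent; start with P(H) = 0.225. P('flagged'|H) = 0.792, P('flagged'|¬H) = 0.195.
Update on result 1 ('flagged'): P(H) ← 0.792·0.2250 / (0.792·0.2250 + 0.195·0.7750) = 0.17820/0.32933 = 0.5411.
Update on result 2 ('flagged'): P(H) ← 0.792·0.5411 / (0.792·0.5411 + 0.195·0.4589) = 0.42856/0.51804 = 0.8273.
Update on result 3 ('flagged'): P(H) ← 0.792·0.8273 / (0.792·0.8273 + 0.195·0.1727) = 0.65519/0.68888 = 0.9511.

Posterior P(H) ≈ 0.9511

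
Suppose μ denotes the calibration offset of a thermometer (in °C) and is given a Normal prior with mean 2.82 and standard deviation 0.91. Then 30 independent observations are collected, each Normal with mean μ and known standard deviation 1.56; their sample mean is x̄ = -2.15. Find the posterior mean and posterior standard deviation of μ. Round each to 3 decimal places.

With known σ, the Normal prior is conjugate. Weight on the data is w = (n/σ²)/(n/σ² + 1/τ₀²) = 12.3274/(12.3274+1.20758) = 0.91078.
Posterior mean = w·x̄ + (1−w)·μ₀ = 0.91078·-2.15 + 0.089219·2.82 = -1.707. Posterior variance = 1/(12.3274+1.20758) = 0.0738825, so SD = 0.272.

Posterior mean ≈ -1.707; posterior SD ≈ 0.272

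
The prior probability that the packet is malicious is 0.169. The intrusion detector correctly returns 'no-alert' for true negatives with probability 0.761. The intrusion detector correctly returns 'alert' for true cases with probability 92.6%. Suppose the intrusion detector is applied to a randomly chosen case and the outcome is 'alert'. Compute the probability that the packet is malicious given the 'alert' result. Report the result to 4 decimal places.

P(H | E) ≈ 0.4407

Let H be the event that the packet is malicious. P(H) = 0.169, so P(¬H) = 0.831. With E the 'alert' result, P(E|H) = 0.926 and P(E|¬H) = 0.239.
P(E) = 0.926·0.169 + 0.239·0.831 = 0.15649 + 0.19861 = 0.35510.
By Bayes' theorem, P(H|E) = 0.15649 / 0.35510 = 0.4407.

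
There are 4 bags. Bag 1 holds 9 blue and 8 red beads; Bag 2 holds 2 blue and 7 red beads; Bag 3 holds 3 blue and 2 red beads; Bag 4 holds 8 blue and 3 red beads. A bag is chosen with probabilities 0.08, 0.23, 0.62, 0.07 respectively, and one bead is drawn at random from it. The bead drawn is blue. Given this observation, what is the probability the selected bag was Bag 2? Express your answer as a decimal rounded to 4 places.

Posterior probability ≈ 0.0990

P(blue|Bag 1) = 0.5294; P(blue|Bag 2) = 0.2222; P(blue|Bag 3) = 0.6; P(blue|Bag 4) = 0.7273.
Prior × likelihood for each source: 0.08·0.5294=0.04235, 0.23·0.2222=0.05111, 0.62·0.6=0.3720, 0.07·0.7273=0.05091. Summing gives P(blue) = 0.51637.
P(Bag 2 | blue) = 0.05111 / 0.51637 = 0.0990.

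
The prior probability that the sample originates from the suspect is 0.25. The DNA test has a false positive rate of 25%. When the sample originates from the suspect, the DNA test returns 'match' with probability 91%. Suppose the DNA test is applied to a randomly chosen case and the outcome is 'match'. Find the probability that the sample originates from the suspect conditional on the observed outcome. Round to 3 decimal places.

Let H be the event that the sample originates from the suspect. P(H) = 0.25, so P(¬H) = 0.75. With E the 'match' result, P(E|H) = 0.91 and P(E|¬H) = 0.25.
P(E) = 0.91·0.25 + 0.25·0.75 = 0.22750 + 0.18750 = 0.41500.
By Bayes' theorem, P(H|E) = 0.22750 / 0.41500 = 0.548.

P(H | E) ≈ 0.548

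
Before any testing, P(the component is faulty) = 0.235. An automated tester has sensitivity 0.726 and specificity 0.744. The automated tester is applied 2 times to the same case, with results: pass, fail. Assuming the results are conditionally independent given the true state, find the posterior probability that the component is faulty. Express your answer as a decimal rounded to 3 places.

Posterior P(H) ≈ 0.243

Let H be the event that the component is faulty; start with P(H) = 0.235. P('fail'|H) = 0.726, P('fail'|¬H) = 0.256.
Update on result 1 ('pass'): P(H) ← 0.274·0.2350 / (0.274·0.2350 + 0.744·0.7650) = 0.064390/0.63355 = 0.1016.
Update on result 2 ('fail'): P(H) ← 0.726·0.1016 / (0.726·0.1016 + 0.256·0.8984) = 0.073786/0.30377 = 0.2429.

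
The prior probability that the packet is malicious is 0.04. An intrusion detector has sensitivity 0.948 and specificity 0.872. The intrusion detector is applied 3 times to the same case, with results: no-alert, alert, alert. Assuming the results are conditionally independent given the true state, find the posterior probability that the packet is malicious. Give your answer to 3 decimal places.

Let H be the event that the packet is malicious; start with P(H) = 0.04. P('alert'|H) = 0.948, P('alert'|¬H) = 0.128.
Update on result 1 ('no-alert'): P(H) ← 0.052·0.0400 / (0.052·0.0400 + 0.872·0.9600) = 0.0020800/0.83920 = 0.0025.
Update on result 2 ('alert'): P(H) ← 0.948·0.0025 / (0.948·0.0025 + 0.128·0.9975) = 0.0023497/0.13003 = 0.0181.
Update on result 3 ('alert'): P(H) ← 0.948·0.0181 / (0.948·0.0181 + 0.128·0.9819) = 0.017130/0.14282 = 0.1199.

Posterior P(H) ≈ 0.120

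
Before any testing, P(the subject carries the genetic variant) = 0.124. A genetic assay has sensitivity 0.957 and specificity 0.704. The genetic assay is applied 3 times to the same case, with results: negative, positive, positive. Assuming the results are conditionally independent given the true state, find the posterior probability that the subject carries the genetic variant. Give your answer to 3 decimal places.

With H the event that the subject carries the genetic variant, the joint likelihood of the observed sequence is P(data|H) = 0.043·0.957·0.957 = 0.039382 and P(data|¬H) = 0.704·0.296·0.296 = 0.061682.
Bayes: P(H|data) = 0.124·0.039382 / (0.124·0.039382 + 0.876·0.061682) = 0.0048833/0.058916 = 0.0829.

Posterior P(H) ≈ 0.083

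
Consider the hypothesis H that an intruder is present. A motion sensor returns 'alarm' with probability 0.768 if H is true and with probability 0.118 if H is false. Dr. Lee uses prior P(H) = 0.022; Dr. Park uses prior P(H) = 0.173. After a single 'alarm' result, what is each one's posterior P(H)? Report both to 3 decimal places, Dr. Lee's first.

The likelihood ratio for an 'alarm' result is 0.768/0.118 = 6.5085.
Dr. Lee: prior odds 0.022/0.978 = 0.022495; posterior odds 0.14641; posterior probability 0.128.
Dr. Park: prior odds 0.173/0.827 = 0.20919; posterior odds 1.3615; posterior probability 0.577.

Dr. Lee: 0.128; Dr. Park: 0.577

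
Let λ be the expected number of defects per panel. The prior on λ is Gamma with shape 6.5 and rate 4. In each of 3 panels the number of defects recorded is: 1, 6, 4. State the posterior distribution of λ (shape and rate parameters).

Total count ∑xᵢ = 11 over n = 3 panels.
Gamma is conjugate to the Poisson likelihood: posterior is Gamma(shape = 6.5+11 = 17.5, rate = 4+3 = 7).

Posterior: Gamma(shape=17.5, rate=7)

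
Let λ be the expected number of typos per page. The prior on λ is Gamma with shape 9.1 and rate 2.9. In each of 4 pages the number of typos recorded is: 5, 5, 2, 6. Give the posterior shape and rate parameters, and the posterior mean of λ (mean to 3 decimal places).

Posterior: Gamma(shape=27.1, rate=6.9); mean ≈ 3.928

The Poisson likelihood adds the total count to the shape and the number of exposure periods to the rate. Here ∑xᵢ = 18 and n = 4, so shape 9.1→27.1 and rate 2.9→6.9.
Posterior mean = shape/rate = 27.1/6.9 = 3.928.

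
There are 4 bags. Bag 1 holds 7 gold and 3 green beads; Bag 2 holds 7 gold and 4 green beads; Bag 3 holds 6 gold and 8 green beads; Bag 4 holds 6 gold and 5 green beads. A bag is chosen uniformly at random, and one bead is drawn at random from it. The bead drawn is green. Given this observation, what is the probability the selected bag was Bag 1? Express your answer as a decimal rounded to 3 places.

Posterior probability ≈ 0.178

P(green|Bag 1) = 0.3; P(green|Bag 2) = 0.3636; P(green|Bag 3) = 0.5714; P(green|Bag 4) = 0.4545.
Prior × likelihood for each source: 0.25·0.3=0.07500, 0.25·0.3636=0.09091, 0.25·0.5714=0.1429, 0.25·0.4545=0.1136. Summing gives P(green) = 0.42240.
P(Bag 1 | green) = 0.07500 / 0.42240 = 0.178.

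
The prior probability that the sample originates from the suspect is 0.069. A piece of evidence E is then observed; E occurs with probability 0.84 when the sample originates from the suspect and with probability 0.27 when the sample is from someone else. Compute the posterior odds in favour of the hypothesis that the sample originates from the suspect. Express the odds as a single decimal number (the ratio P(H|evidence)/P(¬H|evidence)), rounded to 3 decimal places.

Posterior odds ≈ 0.231

Prior odds = 0.069/(1−0.069) = 0.074114. In log-odds, ln(0.074114) = -2.6022.
Add log likelihood ratio: ln(3.1111) = 1.1350.
Posterior log-odds = -1.4672, so posterior odds = exp(-1.4672) = 0.23058.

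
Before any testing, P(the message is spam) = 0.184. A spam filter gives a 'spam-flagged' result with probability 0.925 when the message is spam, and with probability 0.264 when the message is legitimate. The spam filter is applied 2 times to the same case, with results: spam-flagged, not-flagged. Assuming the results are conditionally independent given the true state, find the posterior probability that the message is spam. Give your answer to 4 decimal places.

Posterior P(H) ≈ 0.0745

With H the event that the message is spam, the joint likelihood of the observed sequence is P(data|H) = 0.925·0.075 = 0.069375 and P(data|¬H) = 0.264·0.736 = 0.19430.
Bayes: P(H|data) = 0.184·0.069375 / (0.184·0.069375 + 0.816·0.19430) = 0.012765/0.17132 = 0.0745.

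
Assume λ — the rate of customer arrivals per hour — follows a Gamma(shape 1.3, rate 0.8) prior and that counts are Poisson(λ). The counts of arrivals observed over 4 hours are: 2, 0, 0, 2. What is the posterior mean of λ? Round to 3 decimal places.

The Poisson likelihood adds the total count to the shape and the number of exposure periods to the rate. Here ∑xᵢ = 4 and n = 4, so shape 1.3→5.3 and rate 0.8→4.8.
E[λ | data] = 5.3/4.8 = 1.104.

Posterior mean ≈ 1.104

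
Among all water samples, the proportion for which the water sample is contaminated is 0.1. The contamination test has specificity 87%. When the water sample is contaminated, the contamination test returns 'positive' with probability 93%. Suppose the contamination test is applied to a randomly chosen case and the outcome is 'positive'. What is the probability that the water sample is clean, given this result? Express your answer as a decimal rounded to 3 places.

Let H be the event that the water sample is contaminated. P(H) = 0.1, so P(¬H) = 0.9. With E the 'positive' result, P(E|H) = 0.93 and P(E|¬H) = 0.13.
P(E) = 0.93·0.1 + 0.13·0.9 = 0.093000 + 0.11700 = 0.21000.
By Bayes' theorem, P(H|E) = 0.093000 / 0.21000 = 0.443. Hence P(¬H|E) = 1 − 0.443 = 0.557.

P(¬H | E) ≈ 0.557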